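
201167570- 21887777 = 179279793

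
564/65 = 564/65 = 8.68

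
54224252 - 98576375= - 44352123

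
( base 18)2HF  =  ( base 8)1711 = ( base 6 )4253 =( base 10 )969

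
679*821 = 557459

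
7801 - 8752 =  - 951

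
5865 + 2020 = 7885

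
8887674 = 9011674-124000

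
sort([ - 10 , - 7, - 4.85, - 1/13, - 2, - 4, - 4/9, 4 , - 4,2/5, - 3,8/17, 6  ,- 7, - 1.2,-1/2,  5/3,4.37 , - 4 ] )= [ - 10, - 7, - 7,  -  4.85, - 4, - 4,-4 ,-3 ,-2,-1.2, - 1/2, - 4/9, -1/13,2/5 , 8/17,5/3, 4,4.37, 6] 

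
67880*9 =610920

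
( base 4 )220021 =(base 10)2569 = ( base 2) 101000001001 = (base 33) 2BS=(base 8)5011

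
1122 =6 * 187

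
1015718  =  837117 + 178601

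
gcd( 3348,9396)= 108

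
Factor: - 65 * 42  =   - 2^1 * 3^1*5^1*7^1*13^1  =  - 2730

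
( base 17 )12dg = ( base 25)943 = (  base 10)5728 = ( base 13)27b8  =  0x1660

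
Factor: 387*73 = 3^2*43^1*73^1 = 28251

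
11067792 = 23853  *464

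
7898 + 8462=16360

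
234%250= 234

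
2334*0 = 0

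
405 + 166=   571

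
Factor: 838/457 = 2^1*419^1*457^( -1) 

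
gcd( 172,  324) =4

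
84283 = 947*89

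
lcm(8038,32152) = 32152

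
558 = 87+471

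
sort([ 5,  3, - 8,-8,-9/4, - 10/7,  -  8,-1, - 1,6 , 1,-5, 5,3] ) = [-8, - 8, - 8 , - 5,-9/4,-10/7, - 1, - 1,1, 3, 3,  5, 5,6]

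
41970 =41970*1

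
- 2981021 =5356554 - 8337575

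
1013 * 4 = 4052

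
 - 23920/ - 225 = 106 + 14/45 = 106.31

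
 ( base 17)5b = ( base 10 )96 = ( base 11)88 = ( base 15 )66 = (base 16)60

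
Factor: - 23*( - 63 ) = 3^2 * 7^1 * 23^1 = 1449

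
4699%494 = 253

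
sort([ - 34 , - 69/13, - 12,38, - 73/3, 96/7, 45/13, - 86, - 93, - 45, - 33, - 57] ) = [ - 93 ,  -  86,  -  57, -45, - 34  , - 33, - 73/3,- 12, -69/13,45/13 , 96/7, 38] 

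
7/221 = 7/221 = 0.03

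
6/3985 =6/3985= 0.00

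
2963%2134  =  829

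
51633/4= 51633/4=12908.25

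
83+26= 109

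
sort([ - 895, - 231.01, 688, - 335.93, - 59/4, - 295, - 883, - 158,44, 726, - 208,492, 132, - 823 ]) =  [  -  895, - 883, - 823, - 335.93 , - 295, - 231.01, - 208, - 158, - 59/4,44,  132, 492,688, 726]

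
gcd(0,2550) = 2550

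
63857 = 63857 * 1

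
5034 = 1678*3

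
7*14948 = 104636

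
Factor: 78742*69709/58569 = 5489026078/58569 = 2^1*3^( - 1)*7^( - 1 )*2789^( - 1)*39371^1*69709^1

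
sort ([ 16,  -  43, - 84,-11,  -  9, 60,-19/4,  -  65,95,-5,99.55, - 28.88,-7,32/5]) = [ - 84, - 65, -43, - 28.88, - 11,-9, - 7, - 5,-19/4,32/5, 16,60, 95,99.55 ] 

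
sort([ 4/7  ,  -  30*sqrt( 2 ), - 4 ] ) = [ - 30 * sqrt( 2), - 4, 4/7 ] 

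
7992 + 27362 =35354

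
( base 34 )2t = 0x61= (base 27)3g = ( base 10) 97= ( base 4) 1201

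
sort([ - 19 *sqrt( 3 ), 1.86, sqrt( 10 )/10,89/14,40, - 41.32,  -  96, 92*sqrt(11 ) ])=[ - 96, - 41.32, - 19*sqrt(3 ),sqrt( 10) /10, 1.86,  89/14, 40, 92*sqrt(11 )]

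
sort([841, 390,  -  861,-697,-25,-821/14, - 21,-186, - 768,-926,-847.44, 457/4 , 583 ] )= [-926,  -  861, - 847.44  , - 768,-697,-186, - 821/14, - 25, - 21,457/4,  390, 583,  841] 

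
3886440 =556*6990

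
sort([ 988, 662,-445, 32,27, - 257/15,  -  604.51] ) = [ - 604.51, - 445 , - 257/15, 27, 32,  662,988]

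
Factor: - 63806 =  - 2^1*61^1 * 523^1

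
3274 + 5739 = 9013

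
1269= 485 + 784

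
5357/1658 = 3  +  383/1658=3.23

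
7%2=1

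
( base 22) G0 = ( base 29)C4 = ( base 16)160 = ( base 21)gg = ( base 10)352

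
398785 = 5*79757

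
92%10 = 2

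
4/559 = 4/559 = 0.01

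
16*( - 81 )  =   - 1296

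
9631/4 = 9631/4=2407.75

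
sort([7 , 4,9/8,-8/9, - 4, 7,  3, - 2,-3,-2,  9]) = [-4, - 3,-2, - 2,-8/9,9/8, 3, 4,  7,7,9 ] 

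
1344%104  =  96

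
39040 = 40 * 976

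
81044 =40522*2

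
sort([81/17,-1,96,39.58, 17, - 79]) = [  -  79, -1, 81/17,17,39.58, 96]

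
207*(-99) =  - 20493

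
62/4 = 15 + 1/2 = 15.50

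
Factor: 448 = 2^6 * 7^1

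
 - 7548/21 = - 360 + 4/7 = - 359.43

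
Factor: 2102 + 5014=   7116  =  2^2 *3^1*593^1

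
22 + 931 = 953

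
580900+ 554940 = 1135840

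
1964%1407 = 557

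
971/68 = 14 + 19/68=14.28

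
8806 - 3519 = 5287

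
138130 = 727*190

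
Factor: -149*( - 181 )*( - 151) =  - 149^1* 151^1*181^1=- 4072319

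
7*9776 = 68432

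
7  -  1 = 6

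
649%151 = 45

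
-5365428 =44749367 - 50114795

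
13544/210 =6772/105 = 64.50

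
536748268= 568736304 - 31988036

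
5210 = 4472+738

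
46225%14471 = 2812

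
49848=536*93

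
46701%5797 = 325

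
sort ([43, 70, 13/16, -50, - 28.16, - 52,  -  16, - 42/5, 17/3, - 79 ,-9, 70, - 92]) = [ - 92, - 79, - 52,  -  50, - 28.16,-16, - 9,  -  42/5, 13/16, 17/3, 43, 70,70 ]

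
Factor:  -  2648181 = - 3^1*882727^1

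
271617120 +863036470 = 1134653590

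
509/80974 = 509/80974 =0.01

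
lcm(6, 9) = 18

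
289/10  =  28 + 9/10 = 28.90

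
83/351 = 83/351 = 0.24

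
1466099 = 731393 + 734706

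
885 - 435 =450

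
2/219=2/219 =0.01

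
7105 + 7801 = 14906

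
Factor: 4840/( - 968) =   -  5^1 = -5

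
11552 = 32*361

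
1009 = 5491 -4482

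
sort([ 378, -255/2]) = [-255/2 , 378 ]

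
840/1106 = 60/79 = 0.76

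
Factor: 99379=7^1*14197^1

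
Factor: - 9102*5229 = -47594358=- 2^1*3^3*7^1 * 37^1*  41^1*83^1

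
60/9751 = 60/9751  =  0.01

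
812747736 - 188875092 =623872644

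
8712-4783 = 3929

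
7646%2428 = 362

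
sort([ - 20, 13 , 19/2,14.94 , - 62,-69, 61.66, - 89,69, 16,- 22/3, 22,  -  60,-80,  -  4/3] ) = [ -89, - 80, - 69, - 62, - 60, - 20,-22/3, - 4/3, 19/2, 13,14.94, 16, 22, 61.66,  69]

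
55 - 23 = 32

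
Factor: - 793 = - 13^1 * 61^1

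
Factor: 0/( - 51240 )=0^1 = 0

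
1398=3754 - 2356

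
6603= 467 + 6136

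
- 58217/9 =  - 58217/9 = -  6468.56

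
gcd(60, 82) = 2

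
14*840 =11760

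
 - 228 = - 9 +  - 219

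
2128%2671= 2128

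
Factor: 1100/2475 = 2^2*3^( - 2) = 4/9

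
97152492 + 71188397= 168340889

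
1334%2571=1334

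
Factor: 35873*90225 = 3^2*5^2*29^1* 401^1 * 1237^1 = 3236641425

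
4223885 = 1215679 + 3008206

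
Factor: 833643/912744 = 92627/101416= 2^(-3 )*7^( - 1)*1811^( - 1)*92627^1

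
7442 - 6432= 1010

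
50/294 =25/147= 0.17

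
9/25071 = 3/8357 = 0.00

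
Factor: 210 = 2^1*3^1*5^1 * 7^1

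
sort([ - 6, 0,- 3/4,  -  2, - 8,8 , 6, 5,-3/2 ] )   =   [-8 , - 6,-2, - 3/2, - 3/4,  0,5,  6,8 ]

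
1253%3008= 1253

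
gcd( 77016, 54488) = 8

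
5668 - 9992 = -4324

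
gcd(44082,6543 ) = 9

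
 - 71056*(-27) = 1918512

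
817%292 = 233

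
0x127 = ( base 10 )295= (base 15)14a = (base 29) A5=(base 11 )249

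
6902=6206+696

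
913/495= 83/45 = 1.84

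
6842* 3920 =26820640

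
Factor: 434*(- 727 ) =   -  315518 = - 2^1 * 7^1*31^1*727^1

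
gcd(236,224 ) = 4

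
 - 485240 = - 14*34660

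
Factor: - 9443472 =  - 2^4*3^1*196739^1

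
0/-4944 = 0/1 = - 0.00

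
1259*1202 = 1513318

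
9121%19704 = 9121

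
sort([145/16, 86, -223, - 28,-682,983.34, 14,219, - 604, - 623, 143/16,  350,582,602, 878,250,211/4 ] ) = [ - 682,-623, - 604, - 223, - 28,143/16, 145/16, 14 , 211/4,86, 219, 250, 350, 582, 602 , 878, 983.34] 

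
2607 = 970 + 1637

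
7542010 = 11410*661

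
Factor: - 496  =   - 2^4*31^1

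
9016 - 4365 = 4651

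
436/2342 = 218/1171 = 0.19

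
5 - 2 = 3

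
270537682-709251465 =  - 438713783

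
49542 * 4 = 198168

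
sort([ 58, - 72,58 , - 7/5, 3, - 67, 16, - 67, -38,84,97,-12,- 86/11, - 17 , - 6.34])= [-72, - 67, - 67,  -  38, - 17 , - 12,  -  86/11,-6.34, - 7/5, 3, 16,58,58, 84,97 ] 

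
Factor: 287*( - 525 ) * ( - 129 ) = 3^2 * 5^2 * 7^2*41^1*43^1 =19437075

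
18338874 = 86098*213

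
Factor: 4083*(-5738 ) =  - 23428254 = -2^1*3^1*19^1*151^1*1361^1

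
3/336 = 1/112 =0.01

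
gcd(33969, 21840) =39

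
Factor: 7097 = 47^1*151^1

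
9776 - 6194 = 3582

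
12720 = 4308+8412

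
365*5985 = 2184525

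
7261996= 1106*6566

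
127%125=2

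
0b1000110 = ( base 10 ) 70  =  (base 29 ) 2C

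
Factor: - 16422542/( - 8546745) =2^1*3^( - 1 ) * 5^( -1)*61^1 * 137^( - 1 )*227^1 * 593^1*4159^( - 1)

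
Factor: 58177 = 7^1*8311^1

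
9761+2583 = 12344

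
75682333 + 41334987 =117017320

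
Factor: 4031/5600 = 2^(-5)*5^( - 2 ) *7^ ( - 1 ) * 29^1*139^1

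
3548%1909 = 1639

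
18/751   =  18/751 = 0.02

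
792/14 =396/7   =  56.57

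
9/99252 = 1/11028 = 0.00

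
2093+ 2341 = 4434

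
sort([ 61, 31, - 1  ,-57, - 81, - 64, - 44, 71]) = [ -81 ,-64,-57,  -  44, - 1, 31,61, 71 ]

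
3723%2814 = 909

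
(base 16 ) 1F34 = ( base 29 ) 9ED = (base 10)7988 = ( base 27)apn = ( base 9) 11855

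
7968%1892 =400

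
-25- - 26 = 1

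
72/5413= 72/5413 = 0.01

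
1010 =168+842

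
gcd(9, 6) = 3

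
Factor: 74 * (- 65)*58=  - 278980 = - 2^2*5^1* 13^1 *29^1*37^1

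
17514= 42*417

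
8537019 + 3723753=12260772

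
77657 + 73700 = 151357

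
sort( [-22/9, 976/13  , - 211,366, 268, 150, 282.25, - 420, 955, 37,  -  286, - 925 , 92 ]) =[ - 925 , - 420 , - 286,-211, - 22/9,  37,976/13, 92,150 , 268, 282.25,  366, 955]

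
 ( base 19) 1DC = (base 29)LB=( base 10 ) 620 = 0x26c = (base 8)1154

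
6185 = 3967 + 2218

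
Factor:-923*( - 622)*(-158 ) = -2^2*13^1* 71^1*79^1*311^1 = -90708748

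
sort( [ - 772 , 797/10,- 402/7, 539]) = [ - 772, - 402/7,797/10, 539]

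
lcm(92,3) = 276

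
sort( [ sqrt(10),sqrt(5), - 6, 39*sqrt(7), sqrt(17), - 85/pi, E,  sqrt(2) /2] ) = [ - 85/pi, - 6, sqrt( 2 ) /2, sqrt (5), E,sqrt(10 ),sqrt(17),39*sqrt ( 7)] 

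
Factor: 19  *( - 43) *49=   -7^2*19^1* 43^1 = - 40033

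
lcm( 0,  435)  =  0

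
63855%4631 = 3652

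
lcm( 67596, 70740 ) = 3041820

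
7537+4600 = 12137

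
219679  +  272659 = 492338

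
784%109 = 21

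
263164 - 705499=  - 442335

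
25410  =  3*8470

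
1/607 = 1/607= 0.00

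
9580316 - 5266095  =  4314221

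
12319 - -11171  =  23490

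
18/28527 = 6/9509 = 0.00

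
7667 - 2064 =5603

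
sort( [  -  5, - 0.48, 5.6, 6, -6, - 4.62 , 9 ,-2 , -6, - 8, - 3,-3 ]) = [ - 8, - 6,-6, - 5,  -  4.62, - 3, - 3,-2, - 0.48,5.6, 6 , 9 ]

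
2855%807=434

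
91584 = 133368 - 41784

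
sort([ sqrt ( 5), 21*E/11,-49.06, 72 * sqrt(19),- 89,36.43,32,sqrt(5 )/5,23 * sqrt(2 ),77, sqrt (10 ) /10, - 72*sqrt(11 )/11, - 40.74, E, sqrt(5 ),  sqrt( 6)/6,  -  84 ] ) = [-89,- 84, - 49.06, - 40.74,  -  72*sqrt( 11)/11 , sqrt ( 10 )/10, sqrt( 6 )/6 , sqrt( 5 )/5,sqrt( 5), sqrt( 5), E, 21*E/11, 32,23 * sqrt( 2 ), 36.43, 77,72*sqrt( 19) ]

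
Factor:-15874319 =- 283^1*56093^1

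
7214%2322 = 248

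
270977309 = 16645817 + 254331492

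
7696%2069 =1489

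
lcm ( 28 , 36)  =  252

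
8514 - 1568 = 6946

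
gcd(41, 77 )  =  1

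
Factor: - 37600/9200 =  - 2^1 *23^( - 1 ) *47^1 = - 94/23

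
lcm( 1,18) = 18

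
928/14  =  66+2/7 = 66.29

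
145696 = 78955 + 66741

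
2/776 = 1/388= 0.00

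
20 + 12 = 32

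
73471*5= 367355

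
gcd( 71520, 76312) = 8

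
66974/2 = 33487 =33487.00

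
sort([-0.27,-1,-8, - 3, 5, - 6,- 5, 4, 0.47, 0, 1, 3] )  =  [ - 8, - 6,-5,-3 ,  -  1 ,-0.27 , 0, 0.47,1, 3,4,  5 ] 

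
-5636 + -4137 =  - 9773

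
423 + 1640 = 2063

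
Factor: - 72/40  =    -  9/5 =- 3^2*5^( - 1)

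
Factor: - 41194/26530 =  - 20597/13265 =- 5^ (-1 )*7^( - 1 )*43^1*379^( - 1)*479^1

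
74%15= 14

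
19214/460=41 + 177/230 = 41.77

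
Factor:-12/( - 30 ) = 2^1*5^(  -  1) = 2/5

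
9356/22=425  +  3/11 = 425.27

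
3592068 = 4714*762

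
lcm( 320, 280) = 2240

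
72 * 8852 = 637344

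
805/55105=161/11021 = 0.01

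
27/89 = 27/89 = 0.30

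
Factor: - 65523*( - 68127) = 3^2*21841^1*22709^1= 4463885421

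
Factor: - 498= - 2^1*3^1*83^1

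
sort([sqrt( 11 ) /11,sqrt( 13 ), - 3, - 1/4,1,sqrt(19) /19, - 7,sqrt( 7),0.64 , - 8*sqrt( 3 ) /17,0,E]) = [ - 7, - 3, - 8 *sqrt( 3 ) /17 , - 1/4 , 0, sqrt (19) /19,sqrt ( 11 )/11 , 0.64,1,sqrt ( 7 ), E, sqrt( 13 )]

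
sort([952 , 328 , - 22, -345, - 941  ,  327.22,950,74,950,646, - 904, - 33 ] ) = [ - 941, - 904 , - 345, - 33,  -  22, 74,  327.22,328, 646,950 , 950,952 ] 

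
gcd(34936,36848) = 8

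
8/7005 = 8/7005 = 0.00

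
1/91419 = 1/91419 = 0.00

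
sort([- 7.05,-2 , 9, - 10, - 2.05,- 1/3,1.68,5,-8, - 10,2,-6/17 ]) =[ - 10 ,-10, - 8,- 7.05,-2.05,-2, - 6/17, - 1/3, 1.68,2, 5, 9 ] 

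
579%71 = 11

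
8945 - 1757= 7188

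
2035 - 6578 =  - 4543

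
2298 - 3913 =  - 1615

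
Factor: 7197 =3^1*2399^1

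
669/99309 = 223/33103 = 0.01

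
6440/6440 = 1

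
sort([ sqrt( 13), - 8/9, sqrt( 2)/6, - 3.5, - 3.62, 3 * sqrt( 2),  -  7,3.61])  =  [  -  7,-3.62,  -  3.5, - 8/9,sqrt( 2) /6, sqrt(13), 3.61, 3*sqrt( 2)] 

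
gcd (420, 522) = 6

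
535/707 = 535/707 = 0.76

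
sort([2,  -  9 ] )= [-9, 2 ]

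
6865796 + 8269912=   15135708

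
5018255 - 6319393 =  - 1301138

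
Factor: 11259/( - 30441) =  - 3^3 * 73^ ( - 1) = - 27/73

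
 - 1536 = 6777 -8313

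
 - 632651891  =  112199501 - 744851392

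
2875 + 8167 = 11042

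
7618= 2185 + 5433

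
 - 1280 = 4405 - 5685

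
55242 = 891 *62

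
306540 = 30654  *10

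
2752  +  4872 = 7624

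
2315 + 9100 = 11415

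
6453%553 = 370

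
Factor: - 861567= - 3^1 * 7^2*5861^1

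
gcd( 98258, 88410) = 2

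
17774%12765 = 5009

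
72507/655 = 72507/655 = 110.70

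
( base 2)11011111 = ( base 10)223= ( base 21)ad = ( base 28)7R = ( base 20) b3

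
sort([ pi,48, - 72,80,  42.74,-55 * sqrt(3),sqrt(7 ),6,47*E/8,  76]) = [ - 55*sqrt( 3 ) , - 72,sqrt( 7) , pi,6 , 47*E/8, 42.74 , 48,76, 80 ] 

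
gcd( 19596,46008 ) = 852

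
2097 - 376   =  1721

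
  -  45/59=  - 1 + 14/59 = - 0.76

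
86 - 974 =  - 888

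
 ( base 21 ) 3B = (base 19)3H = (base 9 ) 82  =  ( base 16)4A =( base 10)74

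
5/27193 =5/27193 = 0.00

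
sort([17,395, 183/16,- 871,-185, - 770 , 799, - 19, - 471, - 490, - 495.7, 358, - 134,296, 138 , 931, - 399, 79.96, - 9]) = [ - 871, - 770, - 495.7, - 490, - 471, - 399,-185, - 134, - 19 , - 9 , 183/16,  17, 79.96, 138, 296, 358, 395, 799,931] 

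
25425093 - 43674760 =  - 18249667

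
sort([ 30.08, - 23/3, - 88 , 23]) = [  -  88,  -  23/3, 23,30.08 ] 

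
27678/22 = 1258 + 1/11 = 1258.09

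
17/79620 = 17/79620 =0.00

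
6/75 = 2/25 = 0.08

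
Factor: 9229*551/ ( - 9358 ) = - 2^(- 1 ) * 11^1 * 19^1*29^1 *839^1*4679^(  -  1 )= - 5085179/9358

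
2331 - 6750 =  -4419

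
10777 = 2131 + 8646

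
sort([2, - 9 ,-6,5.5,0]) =[ - 9, - 6, 0,2,5.5]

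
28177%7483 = 5728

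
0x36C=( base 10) 876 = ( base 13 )525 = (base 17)309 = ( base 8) 1554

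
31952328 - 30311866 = 1640462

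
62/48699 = 62/48699 = 0.00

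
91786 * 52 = 4772872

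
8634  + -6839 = 1795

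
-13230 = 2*( - 6615 ) 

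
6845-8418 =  - 1573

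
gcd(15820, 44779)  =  7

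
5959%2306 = 1347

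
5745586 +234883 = 5980469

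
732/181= 732/181 = 4.04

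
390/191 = 2 + 8/191 =2.04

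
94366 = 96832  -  2466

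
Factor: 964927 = 964927^1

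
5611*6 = 33666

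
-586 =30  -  616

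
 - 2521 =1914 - 4435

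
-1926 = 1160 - 3086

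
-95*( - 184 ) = 17480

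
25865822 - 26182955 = - 317133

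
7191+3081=10272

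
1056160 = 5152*205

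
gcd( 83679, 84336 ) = 3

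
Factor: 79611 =3^1 *7^1*17^1*223^1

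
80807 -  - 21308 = 102115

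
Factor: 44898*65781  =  2^1*3^3*7^1*1069^1 *7309^1= 2953435338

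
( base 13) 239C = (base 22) a8e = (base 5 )130110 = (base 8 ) 11646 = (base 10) 5030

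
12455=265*47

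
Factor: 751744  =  2^7*7^1*839^1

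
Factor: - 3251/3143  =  - 7^( -1)*449^ ( - 1) * 3251^1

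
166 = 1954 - 1788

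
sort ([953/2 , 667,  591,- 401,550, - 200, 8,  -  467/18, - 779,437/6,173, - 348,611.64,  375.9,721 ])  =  [  -  779, - 401, - 348, - 200, - 467/18,  8,437/6 , 173,  375.9,953/2, 550,591,611.64,  667,  721 ] 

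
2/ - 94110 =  - 1/47055 = - 0.00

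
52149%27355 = 24794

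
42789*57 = 2438973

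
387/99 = 43/11=3.91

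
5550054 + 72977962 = 78528016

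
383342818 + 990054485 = 1373397303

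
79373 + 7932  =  87305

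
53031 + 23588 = 76619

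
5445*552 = 3005640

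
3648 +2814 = 6462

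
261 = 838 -577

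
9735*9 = 87615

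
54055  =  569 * 95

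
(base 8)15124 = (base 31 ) 70d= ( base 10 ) 6740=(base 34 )5s8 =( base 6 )51112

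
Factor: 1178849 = 7^1*83^1*2029^1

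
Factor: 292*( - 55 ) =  - 2^2*5^1*11^1*73^1 = - 16060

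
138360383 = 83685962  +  54674421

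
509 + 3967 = 4476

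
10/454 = 5/227  =  0.02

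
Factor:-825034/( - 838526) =412517/419263  =  7^1* 13^ ( - 1)*31^1*1901^1*32251^(-1 )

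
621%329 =292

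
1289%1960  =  1289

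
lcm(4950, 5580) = 306900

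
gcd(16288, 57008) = 8144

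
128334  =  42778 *3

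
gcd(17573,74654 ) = 1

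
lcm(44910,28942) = 1302390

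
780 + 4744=5524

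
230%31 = 13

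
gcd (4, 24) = 4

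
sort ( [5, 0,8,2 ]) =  [ 0,  2, 5, 8]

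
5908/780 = 1477/195= 7.57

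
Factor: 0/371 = 0 = 0^1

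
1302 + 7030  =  8332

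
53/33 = 53/33 = 1.61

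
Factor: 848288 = 2^5*7^2*  541^1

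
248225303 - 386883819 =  - 138658516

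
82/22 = 41/11 = 3.73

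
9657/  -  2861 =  - 4 + 1787/2861 = - 3.38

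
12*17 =204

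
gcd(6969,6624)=69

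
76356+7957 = 84313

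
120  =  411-291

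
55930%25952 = 4026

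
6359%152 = 127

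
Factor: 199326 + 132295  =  53^1*6257^1 = 331621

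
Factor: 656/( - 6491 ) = -2^4*41^1*6491^(  -  1)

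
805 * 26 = 20930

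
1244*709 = 881996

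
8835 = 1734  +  7101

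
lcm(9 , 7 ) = 63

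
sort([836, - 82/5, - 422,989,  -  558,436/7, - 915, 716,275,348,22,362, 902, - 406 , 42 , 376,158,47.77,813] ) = [  -  915, - 558,-422,  -  406, - 82/5,22,42,  47.77,436/7, 158,275,  348,  362, 376,716,813, 836, 902,989]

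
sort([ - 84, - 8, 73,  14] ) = [- 84, - 8 , 14, 73 ] 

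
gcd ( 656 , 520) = 8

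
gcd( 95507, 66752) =1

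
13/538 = 13/538 = 0.02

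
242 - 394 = - 152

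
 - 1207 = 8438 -9645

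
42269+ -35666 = 6603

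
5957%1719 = 800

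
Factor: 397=397^1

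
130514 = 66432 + 64082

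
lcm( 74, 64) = 2368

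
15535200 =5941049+9594151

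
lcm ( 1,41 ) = 41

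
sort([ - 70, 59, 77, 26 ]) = [ - 70, 26,59,77 ]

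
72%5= 2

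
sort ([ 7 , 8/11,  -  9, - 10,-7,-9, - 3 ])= [-10, - 9, - 9, - 7 , - 3,8/11, 7]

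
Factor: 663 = 3^1*13^1*  17^1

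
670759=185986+484773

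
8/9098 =4/4549 = 0.00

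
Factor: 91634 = 2^1 * 45817^1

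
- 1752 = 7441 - 9193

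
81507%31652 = 18203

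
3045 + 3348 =6393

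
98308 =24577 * 4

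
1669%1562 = 107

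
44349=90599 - 46250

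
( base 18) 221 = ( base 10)685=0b1010101101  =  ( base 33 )KP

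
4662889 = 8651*539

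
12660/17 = 12660/17 = 744.71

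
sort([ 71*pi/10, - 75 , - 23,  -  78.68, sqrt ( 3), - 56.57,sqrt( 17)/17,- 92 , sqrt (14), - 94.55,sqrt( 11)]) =[ - 94.55, - 92, - 78.68 , - 75,-56.57, - 23,sqrt(17)/17,sqrt ( 3), sqrt(11),  sqrt(14 ), 71*pi/10]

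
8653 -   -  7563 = 16216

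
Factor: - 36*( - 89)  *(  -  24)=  - 2^5*3^3*89^1 = -76896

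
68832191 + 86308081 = 155140272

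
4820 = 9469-4649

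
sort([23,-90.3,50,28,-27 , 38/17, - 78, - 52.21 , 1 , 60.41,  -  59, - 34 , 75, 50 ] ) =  [ -90.3, - 78 , -59 , - 52.21, - 34, - 27, 1,38/17,23,  28,50, 50,  60.41, 75]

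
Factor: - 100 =-2^2*5^2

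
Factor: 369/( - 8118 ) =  - 1/22 =- 2^( -1)*11^( - 1)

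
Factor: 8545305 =3^1*5^1*17^1*23^1*31^1*47^1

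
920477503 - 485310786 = 435166717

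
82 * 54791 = 4492862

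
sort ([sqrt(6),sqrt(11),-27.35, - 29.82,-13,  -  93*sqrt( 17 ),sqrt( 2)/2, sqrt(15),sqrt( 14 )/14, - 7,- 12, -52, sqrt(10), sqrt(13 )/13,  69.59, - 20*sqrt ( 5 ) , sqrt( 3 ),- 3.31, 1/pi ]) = [ - 93*sqrt(17 ), - 52,  -  20*sqrt( 5) , - 29.82,  -  27.35, - 13, - 12,  -  7, - 3.31,sqrt (14)/14,sqrt( 13 )/13,1/pi,sqrt( 2 )/2 , sqrt(3),sqrt( 6),sqrt( 10), sqrt ( 11 ),sqrt ( 15 ),69.59 ] 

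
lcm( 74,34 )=1258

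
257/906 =257/906 =0.28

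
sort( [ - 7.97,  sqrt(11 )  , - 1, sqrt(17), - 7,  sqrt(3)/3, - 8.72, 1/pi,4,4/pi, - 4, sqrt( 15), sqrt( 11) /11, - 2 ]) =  [ - 8.72, - 7.97, - 7,  -  4, - 2, - 1, sqrt(11 )/11, 1/pi, sqrt( 3 ) /3, 4/pi, sqrt( 11 ),sqrt(15), 4,  sqrt( 17 ) ] 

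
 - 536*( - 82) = 43952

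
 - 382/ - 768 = 191/384 = 0.50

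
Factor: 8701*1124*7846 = 2^3*7^1*11^1*113^1 * 281^1*3923^1 = 76733283704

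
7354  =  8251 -897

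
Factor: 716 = 2^2*179^1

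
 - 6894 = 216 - 7110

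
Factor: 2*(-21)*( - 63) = 2^1 * 3^3*7^2 = 2646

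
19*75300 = 1430700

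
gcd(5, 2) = 1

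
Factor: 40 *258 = 10320 = 2^4 *3^1*5^1* 43^1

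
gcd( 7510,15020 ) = 7510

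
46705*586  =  27369130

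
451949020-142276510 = 309672510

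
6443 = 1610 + 4833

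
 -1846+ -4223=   -  6069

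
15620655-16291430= - 670775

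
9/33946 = 9/33946 =0.00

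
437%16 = 5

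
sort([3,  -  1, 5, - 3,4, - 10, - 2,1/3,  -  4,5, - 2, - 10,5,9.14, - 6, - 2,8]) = [ - 10, - 10,- 6, - 4, - 3,  -  2, - 2, - 2, - 1, 1/3,3,4,5,  5,5 , 8, 9.14] 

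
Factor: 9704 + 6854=2^1*17^1*487^1  =  16558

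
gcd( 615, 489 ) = 3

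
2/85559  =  2/85559 = 0.00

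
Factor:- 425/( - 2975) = 1/7 = 7^( - 1 )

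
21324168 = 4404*4842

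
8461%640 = 141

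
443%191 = 61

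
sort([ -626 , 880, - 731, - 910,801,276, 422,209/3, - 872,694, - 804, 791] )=[ - 910, - 872, - 804 , - 731, - 626 , 209/3,276,  422,694,791, 801, 880]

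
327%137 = 53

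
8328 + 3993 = 12321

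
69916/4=17479 = 17479.00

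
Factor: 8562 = 2^1*3^1*1427^1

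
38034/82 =463 + 34/41 = 463.83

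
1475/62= 1475/62= 23.79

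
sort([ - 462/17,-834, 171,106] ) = [ - 834, - 462/17, 106, 171 ] 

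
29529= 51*579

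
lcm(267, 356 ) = 1068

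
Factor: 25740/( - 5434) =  - 2^1*3^2  *  5^1*19^(  -  1 ) = - 90/19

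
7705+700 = 8405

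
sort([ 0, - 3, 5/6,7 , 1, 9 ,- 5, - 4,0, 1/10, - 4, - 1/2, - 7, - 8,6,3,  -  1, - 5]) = [  -  8, - 7, - 5, - 5, - 4, -4, - 3,-1, - 1/2,0,  0, 1/10,5/6,  1,3, 6, 7, 9] 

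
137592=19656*7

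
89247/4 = 89247/4 = 22311.75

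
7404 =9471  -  2067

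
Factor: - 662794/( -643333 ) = 2^1*11^1*23^(  -  1 )*47^1*83^ ( - 1) * 337^(-1)*641^1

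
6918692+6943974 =13862666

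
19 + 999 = 1018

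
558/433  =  558/433=1.29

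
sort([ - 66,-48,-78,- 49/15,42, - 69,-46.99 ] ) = [ - 78, - 69, - 66, - 48, - 46.99, - 49/15, 42]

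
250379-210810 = 39569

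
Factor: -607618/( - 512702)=781/659 = 11^1* 71^1 * 659^(-1)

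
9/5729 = 9/5729 =0.00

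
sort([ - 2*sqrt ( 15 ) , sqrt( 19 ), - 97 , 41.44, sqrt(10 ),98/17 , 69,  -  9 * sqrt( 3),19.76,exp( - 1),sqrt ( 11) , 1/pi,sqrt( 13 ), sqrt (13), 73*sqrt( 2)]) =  [ - 97, - 9*sqrt( 3), - 2*sqrt( 15),1/pi,exp( - 1 ),sqrt( 10 ),sqrt( 11),  sqrt( 13),sqrt ( 13 ), sqrt( 19 ),98/17, 19.76,41.44,69, 73*sqrt( 2) ] 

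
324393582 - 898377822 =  - 573984240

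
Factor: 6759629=41^1* 173^1*953^1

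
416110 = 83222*5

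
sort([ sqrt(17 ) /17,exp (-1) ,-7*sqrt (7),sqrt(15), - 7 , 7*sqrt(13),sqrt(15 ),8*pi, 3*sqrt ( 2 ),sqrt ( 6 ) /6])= [  -  7*sqrt(7 ), - 7,sqrt( 17)/17,exp( - 1 ), sqrt( 6 ) /6,sqrt( 15 ), sqrt( 15 ),3*sqrt(2),  8*pi, 7*sqrt(13 )]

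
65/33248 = 65/33248 = 0.00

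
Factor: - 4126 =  - 2^1*2063^1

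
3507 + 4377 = 7884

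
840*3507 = 2945880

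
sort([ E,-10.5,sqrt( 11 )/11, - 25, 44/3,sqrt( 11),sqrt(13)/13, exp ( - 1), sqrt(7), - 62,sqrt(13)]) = [ - 62, - 25, - 10.5,sqrt(13)/13,sqrt( 11 )/11,exp( - 1),sqrt( 7 ),E,sqrt(11 ),sqrt( 13),44/3 ] 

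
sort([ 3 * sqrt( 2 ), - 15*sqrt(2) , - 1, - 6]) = [  -  15*sqrt( 2 ), - 6, - 1,3*sqrt( 2 ) ]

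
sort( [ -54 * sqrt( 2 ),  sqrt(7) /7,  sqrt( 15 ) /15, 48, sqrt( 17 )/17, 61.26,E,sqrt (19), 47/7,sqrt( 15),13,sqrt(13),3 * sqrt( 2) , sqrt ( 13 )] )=[- 54*sqrt (2),sqrt( 17) /17,sqrt( 15)/15,  sqrt(7 )/7, E, sqrt(13),sqrt(13),  sqrt( 15 ),  3 * sqrt(2 ),sqrt (19 ), 47/7, 13,  48, 61.26]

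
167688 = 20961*8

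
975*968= 943800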